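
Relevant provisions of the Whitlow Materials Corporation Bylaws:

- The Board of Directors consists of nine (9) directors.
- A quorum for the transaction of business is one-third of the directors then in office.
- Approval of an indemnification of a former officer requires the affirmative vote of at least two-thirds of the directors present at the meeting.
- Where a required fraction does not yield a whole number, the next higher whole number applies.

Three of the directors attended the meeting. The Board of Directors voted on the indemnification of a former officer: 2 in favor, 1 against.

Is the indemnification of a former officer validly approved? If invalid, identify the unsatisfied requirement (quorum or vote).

Valid — all requirements satisfied.

Quorum: 3 present; quorum is 3. Satisfied.
Vote: the indemnification of a former officer requires two-thirds of the directors present (3). 2/3 of 3 = 2, so 2 affirmative votes are needed; 2 voted in favor. Satisfied.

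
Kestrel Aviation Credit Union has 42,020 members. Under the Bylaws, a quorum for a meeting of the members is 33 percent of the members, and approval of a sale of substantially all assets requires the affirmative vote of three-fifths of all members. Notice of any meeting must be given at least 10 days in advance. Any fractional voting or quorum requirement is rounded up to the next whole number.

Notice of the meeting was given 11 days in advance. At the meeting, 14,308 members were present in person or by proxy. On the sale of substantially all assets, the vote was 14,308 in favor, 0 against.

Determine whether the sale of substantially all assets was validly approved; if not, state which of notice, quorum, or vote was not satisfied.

Notice: 11 days given; 10 required. Satisfied.
Quorum: 33% of 42,020 = 13,866.60, rounded up to 13,867; 14,308 present. Satisfied.
Vote: requires three-fifths of all members (42,020); 3/5 of 42020 = 25212, so 25,212 needed; 14,308 in favor. Not satisfied.

Invalid — vote requirement not satisfied.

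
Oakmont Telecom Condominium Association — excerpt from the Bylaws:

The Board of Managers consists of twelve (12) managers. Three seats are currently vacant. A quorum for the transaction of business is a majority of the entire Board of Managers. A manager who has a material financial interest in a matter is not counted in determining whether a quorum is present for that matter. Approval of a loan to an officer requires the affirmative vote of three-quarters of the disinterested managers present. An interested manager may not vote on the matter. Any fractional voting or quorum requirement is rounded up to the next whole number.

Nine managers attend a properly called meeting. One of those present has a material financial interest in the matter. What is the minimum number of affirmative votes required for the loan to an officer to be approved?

The loan to an officer requires three-fourths of the disinterested managers present (9 − 1 = 8).
3/4 of 8 = 6.

6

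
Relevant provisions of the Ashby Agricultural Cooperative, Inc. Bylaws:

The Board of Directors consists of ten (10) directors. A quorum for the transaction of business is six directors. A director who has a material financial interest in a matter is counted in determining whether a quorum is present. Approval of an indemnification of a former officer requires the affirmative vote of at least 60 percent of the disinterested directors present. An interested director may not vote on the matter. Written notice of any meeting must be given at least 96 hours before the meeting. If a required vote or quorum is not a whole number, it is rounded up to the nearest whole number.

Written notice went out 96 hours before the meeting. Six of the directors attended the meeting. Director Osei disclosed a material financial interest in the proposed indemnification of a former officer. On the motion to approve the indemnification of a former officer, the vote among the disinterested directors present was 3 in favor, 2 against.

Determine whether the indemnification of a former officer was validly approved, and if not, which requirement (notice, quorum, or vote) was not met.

Notice: 96 hours given; 96 required (96 ≥ 96). Satisfied.
Quorum: 6 present (interested directors count toward quorum); quorum is 6. Satisfied.
Vote: the indemnification of a former officer requires three-fifths of the disinterested directors present (6 − 1 = 5). 3/5 of 5 = 3, so 3 affirmative votes are needed; 3 voted in favor. Satisfied.

Valid — all requirements satisfied.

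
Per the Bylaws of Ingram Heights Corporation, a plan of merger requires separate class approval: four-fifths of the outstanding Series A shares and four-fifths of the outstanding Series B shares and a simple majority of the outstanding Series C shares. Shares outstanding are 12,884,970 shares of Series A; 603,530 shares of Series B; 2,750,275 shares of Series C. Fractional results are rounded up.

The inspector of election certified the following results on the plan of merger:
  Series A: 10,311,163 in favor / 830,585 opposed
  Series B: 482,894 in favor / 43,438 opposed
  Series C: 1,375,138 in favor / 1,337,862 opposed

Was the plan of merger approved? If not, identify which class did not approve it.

Series A: 4/5 of 12884970 = 10307976; 10,307,976 required, 10,311,163 in favor — approved.
Series B: 4/5 of 603530 = 482824; 482,824 required, 482,894 in favor — approved.
Series C: a majority of 2750275 is 1375138; 1,375,138 required, 1,375,138 in favor — approved.

Approved — every class gave the required vote.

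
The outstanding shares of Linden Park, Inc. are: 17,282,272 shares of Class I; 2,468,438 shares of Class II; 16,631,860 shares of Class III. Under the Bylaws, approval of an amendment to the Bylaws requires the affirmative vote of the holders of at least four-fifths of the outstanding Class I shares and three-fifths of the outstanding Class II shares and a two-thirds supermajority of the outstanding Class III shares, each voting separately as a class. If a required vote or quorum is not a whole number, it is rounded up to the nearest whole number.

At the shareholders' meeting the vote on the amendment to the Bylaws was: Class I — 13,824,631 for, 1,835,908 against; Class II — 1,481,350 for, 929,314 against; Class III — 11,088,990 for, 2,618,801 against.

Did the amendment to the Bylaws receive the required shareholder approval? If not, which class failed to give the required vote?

Class I: 4/5 of 17282272 = 13825817.60, rounded up to 13825818; 13,825,818 required, 13,824,631 in favor — not approved.
Class II: 3/5 of 2468438 = 1481062.80, rounded up to 1481063; 1,481,063 required, 1,481,350 in favor — approved.
Class III: 2/3 of 16631860 = 11087906.67, rounded up to 11087907; 11,087,907 required, 11,088,990 in favor — approved.

Not approved — the Class I shares did not give the required vote.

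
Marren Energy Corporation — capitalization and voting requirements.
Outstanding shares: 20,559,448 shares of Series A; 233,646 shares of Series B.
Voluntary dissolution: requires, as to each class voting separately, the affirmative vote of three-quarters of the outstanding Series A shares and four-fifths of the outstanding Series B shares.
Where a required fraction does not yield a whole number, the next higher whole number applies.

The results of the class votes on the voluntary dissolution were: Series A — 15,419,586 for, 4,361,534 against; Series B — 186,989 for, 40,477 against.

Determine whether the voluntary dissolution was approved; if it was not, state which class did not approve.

Approved — every class gave the required vote.

Series A: 3/4 of 20559448 = 15419586; 15,419,586 required, 15,419,586 in favor — approved.
Series B: 4/5 of 233646 = 186916.80, rounded up to 186917; 186,917 required, 186,989 in favor — approved.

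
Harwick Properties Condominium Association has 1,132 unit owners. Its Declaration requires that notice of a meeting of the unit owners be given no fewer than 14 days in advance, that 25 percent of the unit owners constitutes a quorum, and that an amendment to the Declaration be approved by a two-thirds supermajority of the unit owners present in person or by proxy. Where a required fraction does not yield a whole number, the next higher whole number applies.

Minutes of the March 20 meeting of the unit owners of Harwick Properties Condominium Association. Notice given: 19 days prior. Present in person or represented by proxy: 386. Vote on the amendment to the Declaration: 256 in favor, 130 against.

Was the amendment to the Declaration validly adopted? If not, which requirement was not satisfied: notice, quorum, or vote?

Notice: 19 days given; 14 required. Satisfied.
Quorum: 25% of 1,132 = 283; 386 present. Satisfied.
Vote: requires two-thirds of those present (386); 2/3 of 386 = 257.33, rounded up to 258, so 258 needed; 256 in favor. Not satisfied.

Invalid — vote requirement not satisfied.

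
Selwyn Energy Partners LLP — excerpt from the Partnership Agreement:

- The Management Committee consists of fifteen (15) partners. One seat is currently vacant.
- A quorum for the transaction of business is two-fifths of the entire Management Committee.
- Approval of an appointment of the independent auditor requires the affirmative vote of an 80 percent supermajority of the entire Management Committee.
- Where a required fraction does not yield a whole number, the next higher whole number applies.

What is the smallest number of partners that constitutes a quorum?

2/5 of 15 = 6.

6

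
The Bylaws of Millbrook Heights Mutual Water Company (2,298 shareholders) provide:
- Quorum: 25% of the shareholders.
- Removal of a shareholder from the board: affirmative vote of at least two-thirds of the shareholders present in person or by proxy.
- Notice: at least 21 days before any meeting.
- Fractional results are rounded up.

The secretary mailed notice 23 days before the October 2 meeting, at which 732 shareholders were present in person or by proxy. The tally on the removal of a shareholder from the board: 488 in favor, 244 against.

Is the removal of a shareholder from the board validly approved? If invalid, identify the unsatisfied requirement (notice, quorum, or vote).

Notice: 23 days given; 21 required. Satisfied.
Quorum: 25% of 2,298 = 574.50, rounded up to 575; 732 present. Satisfied.
Vote: requires two-thirds of those present (732); 2/3 of 732 = 488, so 488 needed; 488 in favor. Satisfied.

Valid — all requirements satisfied.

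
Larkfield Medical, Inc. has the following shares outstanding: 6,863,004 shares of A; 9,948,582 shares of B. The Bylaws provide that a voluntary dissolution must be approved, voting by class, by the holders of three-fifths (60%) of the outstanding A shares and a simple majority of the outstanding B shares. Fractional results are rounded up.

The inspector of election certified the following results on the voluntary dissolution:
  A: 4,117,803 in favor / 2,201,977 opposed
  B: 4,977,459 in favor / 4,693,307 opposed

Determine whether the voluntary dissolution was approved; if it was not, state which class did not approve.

A: 3/5 of 6863004 = 4117802.40, rounded up to 4117803; 4,117,803 required, 4,117,803 in favor — approved.
B: a majority of 9948582 is 4974292; 4,974,292 required, 4,977,459 in favor — approved.

Approved — every class gave the required vote.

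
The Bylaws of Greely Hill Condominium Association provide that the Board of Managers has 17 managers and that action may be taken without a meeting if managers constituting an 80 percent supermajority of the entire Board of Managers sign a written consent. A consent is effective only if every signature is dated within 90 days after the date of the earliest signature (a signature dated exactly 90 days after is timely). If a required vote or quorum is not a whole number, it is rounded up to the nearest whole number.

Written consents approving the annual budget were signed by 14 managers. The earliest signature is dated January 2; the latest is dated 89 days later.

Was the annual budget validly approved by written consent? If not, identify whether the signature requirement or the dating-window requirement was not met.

Effective — both the signature and dating-window requirements are satisfied.

Signatures required: an 80 percent supermajority of 17 — 4/5 of 17 = 13.60, rounded up to 14, so 14 needed; 14 signed. Sufficient.
Dating window: the latest signature is 89 days after the earliest; the limit is 90 days. Within the window.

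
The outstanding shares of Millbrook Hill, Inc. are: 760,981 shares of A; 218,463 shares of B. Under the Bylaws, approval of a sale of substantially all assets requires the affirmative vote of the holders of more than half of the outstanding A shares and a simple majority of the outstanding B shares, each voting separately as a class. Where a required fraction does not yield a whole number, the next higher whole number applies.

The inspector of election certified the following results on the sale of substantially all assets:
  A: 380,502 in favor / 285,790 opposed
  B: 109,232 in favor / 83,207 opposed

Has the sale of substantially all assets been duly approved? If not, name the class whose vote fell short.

Approved — every class gave the required vote.

A: a majority of 760981 is 380491; 380,491 required, 380,502 in favor — approved.
B: a majority of 218463 is 109232; 109,232 required, 109,232 in favor — approved.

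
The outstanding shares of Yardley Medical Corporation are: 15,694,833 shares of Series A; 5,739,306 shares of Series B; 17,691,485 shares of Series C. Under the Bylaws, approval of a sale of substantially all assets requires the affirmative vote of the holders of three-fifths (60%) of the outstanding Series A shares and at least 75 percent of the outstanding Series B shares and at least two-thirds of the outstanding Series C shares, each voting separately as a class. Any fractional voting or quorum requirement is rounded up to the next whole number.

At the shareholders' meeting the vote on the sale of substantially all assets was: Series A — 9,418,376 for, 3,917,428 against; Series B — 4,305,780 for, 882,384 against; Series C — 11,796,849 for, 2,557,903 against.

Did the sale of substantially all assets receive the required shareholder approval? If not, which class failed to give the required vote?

Approved — every class gave the required vote.

Series A: 3/5 of 15694833 = 9416899.80, rounded up to 9416900; 9,416,900 required, 9,418,376 in favor — approved.
Series B: 3/4 of 5739306 = 4304479.50, rounded up to 4304480; 4,304,480 required, 4,305,780 in favor — approved.
Series C: 2/3 of 17691485 = 11794323.33, rounded up to 11794324; 11,794,324 required, 11,796,849 in favor — approved.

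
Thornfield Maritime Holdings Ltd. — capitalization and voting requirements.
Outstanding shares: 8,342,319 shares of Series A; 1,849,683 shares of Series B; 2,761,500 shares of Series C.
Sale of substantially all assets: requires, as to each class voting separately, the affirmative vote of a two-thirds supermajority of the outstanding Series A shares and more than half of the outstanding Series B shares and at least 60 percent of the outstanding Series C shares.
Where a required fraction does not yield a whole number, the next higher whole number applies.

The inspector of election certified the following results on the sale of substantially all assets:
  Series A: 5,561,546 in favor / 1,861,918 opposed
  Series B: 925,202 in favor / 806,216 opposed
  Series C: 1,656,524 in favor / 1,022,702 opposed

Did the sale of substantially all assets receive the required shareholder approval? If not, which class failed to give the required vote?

Not approved — the Series C shares did not give the required vote.

Series A: 2/3 of 8342319 = 5561546; 5,561,546 required, 5,561,546 in favor — approved.
Series B: a majority of 1849683 is 924842; 924,842 required, 925,202 in favor — approved.
Series C: 3/5 of 2761500 = 1656900; 1,656,900 required, 1,656,524 in favor — not approved.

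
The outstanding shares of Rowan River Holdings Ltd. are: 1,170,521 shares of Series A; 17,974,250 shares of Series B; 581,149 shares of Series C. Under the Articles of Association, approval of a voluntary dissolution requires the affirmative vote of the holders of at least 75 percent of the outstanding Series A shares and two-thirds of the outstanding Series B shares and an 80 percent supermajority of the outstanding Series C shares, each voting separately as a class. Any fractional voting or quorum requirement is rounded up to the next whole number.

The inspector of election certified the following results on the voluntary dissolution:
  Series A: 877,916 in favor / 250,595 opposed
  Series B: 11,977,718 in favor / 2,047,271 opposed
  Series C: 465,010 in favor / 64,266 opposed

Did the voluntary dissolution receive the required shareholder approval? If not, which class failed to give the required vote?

Series A: 3/4 of 1170521 = 877890.75, rounded up to 877891; 877,891 required, 877,916 in favor — approved.
Series B: 2/3 of 17974250 = 11982833.33, rounded up to 11982834; 11,982,834 required, 11,977,718 in favor — not approved.
Series C: 4/5 of 581149 = 464919.20, rounded up to 464920; 464,920 required, 465,010 in favor — approved.

Not approved — the Series B shares did not give the required vote.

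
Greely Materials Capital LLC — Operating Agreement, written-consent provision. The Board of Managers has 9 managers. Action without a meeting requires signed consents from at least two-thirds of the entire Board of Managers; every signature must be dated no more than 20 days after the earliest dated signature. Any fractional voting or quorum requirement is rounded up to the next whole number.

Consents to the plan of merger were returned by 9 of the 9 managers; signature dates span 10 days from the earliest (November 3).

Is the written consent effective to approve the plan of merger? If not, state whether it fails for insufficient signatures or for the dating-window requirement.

Signatures required: at least two-thirds of 9 — 2/3 of 9 = 6, so 6 needed; 9 signed. Sufficient.
Dating window: the latest signature is 10 days after the earliest; the limit is 20 days. Within the window.

Effective — both the signature and dating-window requirements are satisfied.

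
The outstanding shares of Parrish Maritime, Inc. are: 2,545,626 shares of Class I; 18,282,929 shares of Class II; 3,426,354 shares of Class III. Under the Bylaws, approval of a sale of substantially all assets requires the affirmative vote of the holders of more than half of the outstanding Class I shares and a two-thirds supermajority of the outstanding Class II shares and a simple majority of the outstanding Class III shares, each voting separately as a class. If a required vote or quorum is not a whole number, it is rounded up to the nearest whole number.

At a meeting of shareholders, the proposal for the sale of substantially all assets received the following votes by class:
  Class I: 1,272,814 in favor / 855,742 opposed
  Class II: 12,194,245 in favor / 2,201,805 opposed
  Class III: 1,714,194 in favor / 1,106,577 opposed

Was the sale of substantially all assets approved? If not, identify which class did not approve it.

Class I: a majority of 2545626 is 1272814; 1,272,814 required, 1,272,814 in favor — approved.
Class II: 2/3 of 18282929 = 12188619.33, rounded up to 12188620; 12,188,620 required, 12,194,245 in favor — approved.
Class III: a majority of 3426354 is 1713178; 1,713,178 required, 1,714,194 in favor — approved.

Approved — every class gave the required vote.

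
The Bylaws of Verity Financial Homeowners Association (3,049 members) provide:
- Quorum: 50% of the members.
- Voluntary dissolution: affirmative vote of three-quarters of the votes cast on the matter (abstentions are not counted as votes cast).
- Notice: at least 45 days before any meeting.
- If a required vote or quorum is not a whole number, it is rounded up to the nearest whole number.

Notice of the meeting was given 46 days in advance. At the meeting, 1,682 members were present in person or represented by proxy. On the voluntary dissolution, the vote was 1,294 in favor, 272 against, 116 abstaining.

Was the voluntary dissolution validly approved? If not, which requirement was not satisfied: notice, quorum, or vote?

Valid — all requirements satisfied.

Notice: 46 days given; 45 required. Satisfied.
Quorum: 50% of 3,049 = 1,524.50, rounded up to 1,525; 1,682 present. Satisfied.
Vote: requires three-fourths of the votes cast (1,682 − 116 abstaining = 1,566); 3/4 of 1566 = 1174.50, rounded up to 1175, so 1,175 needed; 1,294 in favor. Satisfied.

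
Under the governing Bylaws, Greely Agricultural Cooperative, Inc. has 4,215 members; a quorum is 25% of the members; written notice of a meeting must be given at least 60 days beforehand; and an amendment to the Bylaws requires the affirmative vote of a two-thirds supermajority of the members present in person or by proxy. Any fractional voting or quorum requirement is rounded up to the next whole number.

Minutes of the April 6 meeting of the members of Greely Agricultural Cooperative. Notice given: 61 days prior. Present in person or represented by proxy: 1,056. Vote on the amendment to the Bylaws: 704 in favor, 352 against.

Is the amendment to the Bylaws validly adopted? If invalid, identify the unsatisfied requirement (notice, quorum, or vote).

Notice: 61 days given; 60 required. Satisfied.
Quorum: 25% of 4,215 = 1,053.75, rounded up to 1,054; 1,056 present. Satisfied.
Vote: requires two-thirds of those present (1,056); 2/3 of 1056 = 704, so 704 needed; 704 in favor. Satisfied.

Valid — all requirements satisfied.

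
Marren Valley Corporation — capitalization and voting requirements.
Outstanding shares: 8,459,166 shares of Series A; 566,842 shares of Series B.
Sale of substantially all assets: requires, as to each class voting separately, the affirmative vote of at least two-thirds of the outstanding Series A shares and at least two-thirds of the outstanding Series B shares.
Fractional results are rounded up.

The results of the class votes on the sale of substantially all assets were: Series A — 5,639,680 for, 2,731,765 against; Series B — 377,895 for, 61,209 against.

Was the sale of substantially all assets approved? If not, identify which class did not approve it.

Series A: 2/3 of 8459166 = 5639444; 5,639,444 required, 5,639,680 in favor — approved.
Series B: 2/3 of 566842 = 377894.67, rounded up to 377895; 377,895 required, 377,895 in favor — approved.

Approved — every class gave the required vote.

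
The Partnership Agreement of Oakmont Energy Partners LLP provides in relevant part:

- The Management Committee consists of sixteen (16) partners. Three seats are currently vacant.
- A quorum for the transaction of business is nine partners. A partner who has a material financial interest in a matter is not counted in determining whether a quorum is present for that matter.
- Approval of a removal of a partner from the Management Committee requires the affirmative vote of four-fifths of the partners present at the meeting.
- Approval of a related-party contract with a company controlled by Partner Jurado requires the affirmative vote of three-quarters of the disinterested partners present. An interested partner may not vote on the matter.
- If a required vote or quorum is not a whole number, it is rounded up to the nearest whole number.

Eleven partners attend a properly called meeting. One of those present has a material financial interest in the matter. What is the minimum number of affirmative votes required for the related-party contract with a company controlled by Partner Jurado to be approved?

The related-party contract with a company controlled by Partner Jurado requires three-fourths of the disinterested partners present (11 − 1 = 10).
3/4 of 10 = 7.50, rounded up to 8.

8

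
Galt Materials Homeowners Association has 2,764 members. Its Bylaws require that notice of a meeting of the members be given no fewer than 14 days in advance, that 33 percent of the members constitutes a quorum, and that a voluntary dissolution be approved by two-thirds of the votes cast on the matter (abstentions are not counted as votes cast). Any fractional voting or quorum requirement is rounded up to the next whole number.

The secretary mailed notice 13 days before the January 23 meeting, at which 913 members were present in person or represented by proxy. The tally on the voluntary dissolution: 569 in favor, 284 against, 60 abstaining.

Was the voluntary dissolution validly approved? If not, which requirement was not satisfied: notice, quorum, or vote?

Invalid — notice requirement not satisfied.

Notice: 13 days given; 14 required. Not satisfied.
Quorum: 33% of 2,764 = 912.12, rounded up to 913; 913 present. Satisfied.
Vote: requires two-thirds of the votes cast (913 − 60 abstaining = 853); 2/3 of 853 = 568.67, rounded up to 569, so 569 needed; 569 in favor. Satisfied.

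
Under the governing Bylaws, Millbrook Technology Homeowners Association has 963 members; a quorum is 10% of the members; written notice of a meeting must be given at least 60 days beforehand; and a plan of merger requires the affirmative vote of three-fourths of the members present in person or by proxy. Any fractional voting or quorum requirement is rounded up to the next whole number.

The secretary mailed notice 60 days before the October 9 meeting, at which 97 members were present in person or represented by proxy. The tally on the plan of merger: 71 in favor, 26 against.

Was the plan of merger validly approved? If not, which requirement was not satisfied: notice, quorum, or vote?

Notice: 60 days given; 60 required. Satisfied.
Quorum: 10% of 963 = 96.30, rounded up to 97; 97 present. Satisfied.
Vote: requires three-fourths of those present (97); 3/4 of 97 = 72.75, rounded up to 73, so 73 needed; 71 in favor. Not satisfied.

Invalid — vote requirement not satisfied.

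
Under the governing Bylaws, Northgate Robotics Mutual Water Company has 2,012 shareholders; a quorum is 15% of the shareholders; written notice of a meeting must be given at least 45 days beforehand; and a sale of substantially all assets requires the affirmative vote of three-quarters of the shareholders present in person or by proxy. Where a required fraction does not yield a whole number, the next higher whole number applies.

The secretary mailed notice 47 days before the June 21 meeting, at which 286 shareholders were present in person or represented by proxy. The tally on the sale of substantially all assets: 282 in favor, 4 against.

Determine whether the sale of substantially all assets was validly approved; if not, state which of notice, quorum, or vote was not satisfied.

Notice: 47 days given; 45 required. Satisfied.
Quorum: 15% of 2,012 = 301.80, rounded up to 302; 286 present. Not satisfied.
Vote: requires three-fourths of those present (286); 3/4 of 286 = 214.50, rounded up to 215, so 215 needed; 282 in favor. Satisfied.

Invalid — quorum requirement not satisfied.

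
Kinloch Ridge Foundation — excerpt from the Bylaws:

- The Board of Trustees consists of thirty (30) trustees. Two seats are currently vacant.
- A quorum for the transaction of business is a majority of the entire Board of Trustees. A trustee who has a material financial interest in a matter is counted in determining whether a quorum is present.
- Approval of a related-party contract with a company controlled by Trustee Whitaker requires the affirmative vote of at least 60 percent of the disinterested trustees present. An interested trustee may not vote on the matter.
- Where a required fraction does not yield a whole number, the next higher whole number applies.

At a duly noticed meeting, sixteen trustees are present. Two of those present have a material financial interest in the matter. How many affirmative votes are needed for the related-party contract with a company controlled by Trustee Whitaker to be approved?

9

The related-party contract with a company controlled by Trustee Whitaker requires three-fifths of the disinterested trustees present (16 − 2 = 14).
3/5 of 14 = 8.40, rounded up to 9.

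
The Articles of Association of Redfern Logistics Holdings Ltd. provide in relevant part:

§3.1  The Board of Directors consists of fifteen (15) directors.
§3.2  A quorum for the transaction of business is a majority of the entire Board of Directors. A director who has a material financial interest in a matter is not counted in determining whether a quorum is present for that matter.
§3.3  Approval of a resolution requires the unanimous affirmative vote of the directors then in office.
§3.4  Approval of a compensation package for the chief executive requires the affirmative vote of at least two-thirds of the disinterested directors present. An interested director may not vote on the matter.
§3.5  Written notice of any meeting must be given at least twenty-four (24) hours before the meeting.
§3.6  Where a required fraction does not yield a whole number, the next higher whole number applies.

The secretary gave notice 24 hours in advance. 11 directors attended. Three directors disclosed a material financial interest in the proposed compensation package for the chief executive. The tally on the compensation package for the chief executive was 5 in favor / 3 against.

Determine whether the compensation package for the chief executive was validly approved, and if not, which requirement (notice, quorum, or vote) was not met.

Notice: 24 hours given; 24 required (24 ≥ 24). Satisfied.
Quorum: 11 present, but the 3 interested directors do not count, leaving 8. Quorum is 8. Satisfied.
Vote: the compensation package for the chief executive requires two-thirds of the disinterested directors present (11 − 3 = 8). 2/3 of 8 = 5.33, rounded up to 6, so 6 affirmative votes are needed; 5 voted in favor. Not satisfied.

Invalid — vote requirement not satisfied.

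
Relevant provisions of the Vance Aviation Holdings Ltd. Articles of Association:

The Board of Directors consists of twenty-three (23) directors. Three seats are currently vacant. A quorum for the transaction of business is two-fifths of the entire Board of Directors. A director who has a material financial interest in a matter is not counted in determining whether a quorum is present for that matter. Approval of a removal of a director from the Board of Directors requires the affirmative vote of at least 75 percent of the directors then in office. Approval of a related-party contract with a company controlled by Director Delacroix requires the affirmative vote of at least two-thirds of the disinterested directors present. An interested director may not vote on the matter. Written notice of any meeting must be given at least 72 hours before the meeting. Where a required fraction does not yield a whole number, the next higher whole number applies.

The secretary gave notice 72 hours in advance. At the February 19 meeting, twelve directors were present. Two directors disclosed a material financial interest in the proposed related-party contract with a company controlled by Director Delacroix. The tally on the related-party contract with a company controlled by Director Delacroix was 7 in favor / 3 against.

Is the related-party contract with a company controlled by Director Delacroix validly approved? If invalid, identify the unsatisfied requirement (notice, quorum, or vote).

Valid — all requirements satisfied.

Notice: 72 hours given; 72 required (72 ≥ 72). Satisfied.
Quorum: 12 present, but the 2 interested directors do not count, leaving 10. Quorum is 10. Satisfied.
Vote: the related-party contract with a company controlled by Director Delacroix requires two-thirds of the disinterested directors present (12 − 2 = 10). 2/3 of 10 = 6.67, rounded up to 7, so 7 affirmative votes are needed; 7 voted in favor. Satisfied.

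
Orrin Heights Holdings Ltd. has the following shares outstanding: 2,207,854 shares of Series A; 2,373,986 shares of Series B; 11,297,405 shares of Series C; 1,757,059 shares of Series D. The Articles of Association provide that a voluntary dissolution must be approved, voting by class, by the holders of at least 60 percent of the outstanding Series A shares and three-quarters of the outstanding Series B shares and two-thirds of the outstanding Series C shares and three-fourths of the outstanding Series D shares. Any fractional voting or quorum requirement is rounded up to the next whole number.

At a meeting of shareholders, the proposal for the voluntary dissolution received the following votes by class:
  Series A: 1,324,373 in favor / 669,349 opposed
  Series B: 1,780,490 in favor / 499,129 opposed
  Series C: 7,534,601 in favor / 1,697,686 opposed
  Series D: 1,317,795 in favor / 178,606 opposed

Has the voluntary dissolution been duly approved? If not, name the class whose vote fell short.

Series A: 3/5 of 2207854 = 1324712.40, rounded up to 1324713; 1,324,713 required, 1,324,373 in favor — not approved.
Series B: 3/4 of 2373986 = 1780489.50, rounded up to 1780490; 1,780,490 required, 1,780,490 in favor — approved.
Series C: 2/3 of 11297405 = 7531603.33, rounded up to 7531604; 7,531,604 required, 7,534,601 in favor — approved.
Series D: 3/4 of 1757059 = 1317794.25, rounded up to 1317795; 1,317,795 required, 1,317,795 in favor — approved.

Not approved — the Series A shares did not give the required vote.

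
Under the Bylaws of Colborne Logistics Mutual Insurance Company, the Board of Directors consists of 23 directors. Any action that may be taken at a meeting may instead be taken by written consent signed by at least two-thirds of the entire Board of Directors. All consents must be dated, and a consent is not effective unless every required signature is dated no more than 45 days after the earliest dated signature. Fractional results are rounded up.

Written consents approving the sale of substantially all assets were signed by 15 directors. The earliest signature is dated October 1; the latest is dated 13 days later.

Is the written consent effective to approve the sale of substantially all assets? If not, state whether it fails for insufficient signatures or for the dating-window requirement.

Signatures required: at least two-thirds of 23 — 2/3 of 23 = 15.33, rounded up to 16, so 16 needed; 15 signed. Insufficient.
Dating window: the latest signature is 13 days after the earliest; the limit is 45 days. Within the window.

Not effective — insufficient signatures.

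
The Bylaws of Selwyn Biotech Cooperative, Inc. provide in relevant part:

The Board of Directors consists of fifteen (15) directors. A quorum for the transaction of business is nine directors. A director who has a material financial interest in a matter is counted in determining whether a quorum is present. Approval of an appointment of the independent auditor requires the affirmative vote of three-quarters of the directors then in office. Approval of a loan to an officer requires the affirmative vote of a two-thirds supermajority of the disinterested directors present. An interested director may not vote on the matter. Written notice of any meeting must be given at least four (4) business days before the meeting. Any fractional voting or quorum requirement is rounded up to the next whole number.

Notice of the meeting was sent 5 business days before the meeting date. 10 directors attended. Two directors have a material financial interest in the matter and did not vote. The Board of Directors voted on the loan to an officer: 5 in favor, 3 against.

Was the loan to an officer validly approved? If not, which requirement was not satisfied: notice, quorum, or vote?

Notice: 5 business days given; 4 required (5 ≥ 4). Satisfied.
Quorum: 10 present (interested directors count toward quorum); quorum is 9. Satisfied.
Vote: the loan to an officer requires two-thirds of the disinterested directors present (10 − 2 = 8). 2/3 of 8 = 5.33, rounded up to 6, so 6 affirmative votes are needed; 5 voted in favor. Not satisfied.

Invalid — vote requirement not satisfied.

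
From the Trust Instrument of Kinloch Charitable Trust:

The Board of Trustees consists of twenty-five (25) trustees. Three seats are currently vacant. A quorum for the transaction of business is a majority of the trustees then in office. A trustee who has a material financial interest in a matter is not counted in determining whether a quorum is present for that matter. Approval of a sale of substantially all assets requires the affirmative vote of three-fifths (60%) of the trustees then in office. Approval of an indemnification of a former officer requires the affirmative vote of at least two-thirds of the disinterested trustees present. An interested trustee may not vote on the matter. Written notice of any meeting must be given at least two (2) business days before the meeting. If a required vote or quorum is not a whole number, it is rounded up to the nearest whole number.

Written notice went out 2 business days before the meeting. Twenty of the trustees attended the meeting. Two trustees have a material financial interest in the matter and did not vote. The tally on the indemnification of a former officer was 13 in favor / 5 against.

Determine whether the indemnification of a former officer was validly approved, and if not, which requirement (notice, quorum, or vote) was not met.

Valid — all requirements satisfied.

Notice: 2 business days given; 2 required (2 ≥ 2). Satisfied.
Quorum: 20 present, but the 2 interested trustees do not count, leaving 18. Quorum is 12. Satisfied.
Vote: the indemnification of a former officer requires two-thirds of the disinterested trustees present (20 − 2 = 18). 2/3 of 18 = 12, so 12 affirmative votes are needed; 13 voted in favor. Satisfied.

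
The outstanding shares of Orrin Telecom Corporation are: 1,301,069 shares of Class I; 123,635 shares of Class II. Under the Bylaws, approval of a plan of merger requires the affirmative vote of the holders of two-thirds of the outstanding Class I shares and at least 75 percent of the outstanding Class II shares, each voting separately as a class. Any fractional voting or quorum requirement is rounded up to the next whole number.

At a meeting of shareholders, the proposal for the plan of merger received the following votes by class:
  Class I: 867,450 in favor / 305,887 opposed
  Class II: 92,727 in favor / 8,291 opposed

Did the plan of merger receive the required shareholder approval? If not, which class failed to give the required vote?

Approved — every class gave the required vote.

Class I: 2/3 of 1301069 = 867379.33, rounded up to 867380; 867,380 required, 867,450 in favor — approved.
Class II: 3/4 of 123635 = 92726.25, rounded up to 92727; 92,727 required, 92,727 in favor — approved.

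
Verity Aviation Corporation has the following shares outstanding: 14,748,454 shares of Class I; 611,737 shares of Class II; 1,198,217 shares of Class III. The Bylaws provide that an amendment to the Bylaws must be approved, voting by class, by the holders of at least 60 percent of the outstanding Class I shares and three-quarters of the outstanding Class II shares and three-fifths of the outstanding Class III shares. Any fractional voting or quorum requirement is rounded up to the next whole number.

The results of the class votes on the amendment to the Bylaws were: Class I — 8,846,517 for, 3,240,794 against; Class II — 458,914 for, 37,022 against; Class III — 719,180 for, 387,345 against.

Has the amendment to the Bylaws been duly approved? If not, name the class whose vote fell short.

Not approved — the Class I shares did not give the required vote.

Class I: 3/5 of 14748454 = 8849072.40, rounded up to 8849073; 8,849,073 required, 8,846,517 in favor — not approved.
Class II: 3/4 of 611737 = 458802.75, rounded up to 458803; 458,803 required, 458,914 in favor — approved.
Class III: 3/5 of 1198217 = 718930.20, rounded up to 718931; 718,931 required, 719,180 in favor — approved.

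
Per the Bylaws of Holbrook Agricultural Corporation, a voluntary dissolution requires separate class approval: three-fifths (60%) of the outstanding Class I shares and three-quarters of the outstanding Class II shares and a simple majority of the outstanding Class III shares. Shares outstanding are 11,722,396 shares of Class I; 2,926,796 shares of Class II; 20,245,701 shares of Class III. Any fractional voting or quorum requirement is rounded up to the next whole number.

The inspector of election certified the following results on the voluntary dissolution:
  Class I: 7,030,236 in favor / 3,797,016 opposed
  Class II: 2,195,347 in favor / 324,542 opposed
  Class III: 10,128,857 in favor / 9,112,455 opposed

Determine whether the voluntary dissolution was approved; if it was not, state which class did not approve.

Not approved — the Class I shares did not give the required vote.

Class I: 3/5 of 11722396 = 7033437.60, rounded up to 7033438; 7,033,438 required, 7,030,236 in favor — not approved.
Class II: 3/4 of 2926796 = 2195097; 2,195,097 required, 2,195,347 in favor — approved.
Class III: a majority of 20245701 is 10122851; 10,122,851 required, 10,128,857 in favor — approved.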